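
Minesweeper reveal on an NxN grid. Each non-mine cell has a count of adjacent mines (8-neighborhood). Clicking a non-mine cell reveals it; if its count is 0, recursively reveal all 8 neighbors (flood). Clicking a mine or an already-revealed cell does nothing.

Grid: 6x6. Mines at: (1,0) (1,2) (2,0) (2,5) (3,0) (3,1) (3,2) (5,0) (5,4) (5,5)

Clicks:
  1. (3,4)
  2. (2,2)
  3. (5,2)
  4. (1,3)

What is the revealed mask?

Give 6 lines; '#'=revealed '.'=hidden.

Answer: ......
...#..
..#...
....#.
.###..
.###..

Derivation:
Click 1 (3,4) count=1: revealed 1 new [(3,4)] -> total=1
Click 2 (2,2) count=3: revealed 1 new [(2,2)] -> total=2
Click 3 (5,2) count=0: revealed 6 new [(4,1) (4,2) (4,3) (5,1) (5,2) (5,3)] -> total=8
Click 4 (1,3) count=1: revealed 1 new [(1,3)] -> total=9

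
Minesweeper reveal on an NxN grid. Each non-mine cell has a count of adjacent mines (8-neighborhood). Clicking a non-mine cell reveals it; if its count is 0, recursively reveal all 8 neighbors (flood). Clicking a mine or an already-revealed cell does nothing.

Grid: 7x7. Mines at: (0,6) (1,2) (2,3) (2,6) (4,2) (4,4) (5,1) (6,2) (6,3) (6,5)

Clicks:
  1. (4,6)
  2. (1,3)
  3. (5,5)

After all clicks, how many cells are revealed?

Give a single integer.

Answer: 7

Derivation:
Click 1 (4,6) count=0: revealed 6 new [(3,5) (3,6) (4,5) (4,6) (5,5) (5,6)] -> total=6
Click 2 (1,3) count=2: revealed 1 new [(1,3)] -> total=7
Click 3 (5,5) count=2: revealed 0 new [(none)] -> total=7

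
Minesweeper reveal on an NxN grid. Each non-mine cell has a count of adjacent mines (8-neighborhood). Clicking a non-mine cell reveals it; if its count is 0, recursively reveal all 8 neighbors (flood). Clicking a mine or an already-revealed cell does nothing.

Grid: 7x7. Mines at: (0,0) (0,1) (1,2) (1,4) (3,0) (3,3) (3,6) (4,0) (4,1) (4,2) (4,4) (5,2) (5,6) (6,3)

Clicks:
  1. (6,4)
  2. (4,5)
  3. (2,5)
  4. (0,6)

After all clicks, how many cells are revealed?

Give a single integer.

Click 1 (6,4) count=1: revealed 1 new [(6,4)] -> total=1
Click 2 (4,5) count=3: revealed 1 new [(4,5)] -> total=2
Click 3 (2,5) count=2: revealed 1 new [(2,5)] -> total=3
Click 4 (0,6) count=0: revealed 5 new [(0,5) (0,6) (1,5) (1,6) (2,6)] -> total=8

Answer: 8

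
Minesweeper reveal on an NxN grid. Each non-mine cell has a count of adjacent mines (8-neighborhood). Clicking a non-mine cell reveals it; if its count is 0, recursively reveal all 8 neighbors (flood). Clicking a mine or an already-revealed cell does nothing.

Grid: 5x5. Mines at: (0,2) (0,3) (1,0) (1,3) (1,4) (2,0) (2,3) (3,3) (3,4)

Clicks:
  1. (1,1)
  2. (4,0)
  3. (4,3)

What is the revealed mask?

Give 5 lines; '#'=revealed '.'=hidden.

Click 1 (1,1) count=3: revealed 1 new [(1,1)] -> total=1
Click 2 (4,0) count=0: revealed 6 new [(3,0) (3,1) (3,2) (4,0) (4,1) (4,2)] -> total=7
Click 3 (4,3) count=2: revealed 1 new [(4,3)] -> total=8

Answer: .....
.#...
.....
###..
####.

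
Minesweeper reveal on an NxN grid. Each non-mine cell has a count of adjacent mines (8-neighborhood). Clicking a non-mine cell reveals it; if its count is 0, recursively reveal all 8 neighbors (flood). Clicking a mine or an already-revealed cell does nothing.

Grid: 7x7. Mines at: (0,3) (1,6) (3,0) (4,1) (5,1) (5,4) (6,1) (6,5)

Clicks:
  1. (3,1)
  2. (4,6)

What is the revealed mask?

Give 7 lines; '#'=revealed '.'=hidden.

Answer: ###....
######.
#######
.######
..#####
.....##
.......

Derivation:
Click 1 (3,1) count=2: revealed 1 new [(3,1)] -> total=1
Click 2 (4,6) count=0: revealed 28 new [(0,0) (0,1) (0,2) (1,0) (1,1) (1,2) (1,3) (1,4) (1,5) (2,0) (2,1) (2,2) (2,3) (2,4) (2,5) (2,6) (3,2) (3,3) (3,4) (3,5) (3,6) (4,2) (4,3) (4,4) (4,5) (4,6) (5,5) (5,6)] -> total=29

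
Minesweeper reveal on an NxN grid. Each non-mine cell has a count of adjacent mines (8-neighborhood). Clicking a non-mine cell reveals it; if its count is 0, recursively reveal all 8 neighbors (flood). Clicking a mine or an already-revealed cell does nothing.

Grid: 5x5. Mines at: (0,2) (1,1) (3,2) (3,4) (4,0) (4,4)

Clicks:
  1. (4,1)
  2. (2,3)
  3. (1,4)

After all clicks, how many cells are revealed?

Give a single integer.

Answer: 7

Derivation:
Click 1 (4,1) count=2: revealed 1 new [(4,1)] -> total=1
Click 2 (2,3) count=2: revealed 1 new [(2,3)] -> total=2
Click 3 (1,4) count=0: revealed 5 new [(0,3) (0,4) (1,3) (1,4) (2,4)] -> total=7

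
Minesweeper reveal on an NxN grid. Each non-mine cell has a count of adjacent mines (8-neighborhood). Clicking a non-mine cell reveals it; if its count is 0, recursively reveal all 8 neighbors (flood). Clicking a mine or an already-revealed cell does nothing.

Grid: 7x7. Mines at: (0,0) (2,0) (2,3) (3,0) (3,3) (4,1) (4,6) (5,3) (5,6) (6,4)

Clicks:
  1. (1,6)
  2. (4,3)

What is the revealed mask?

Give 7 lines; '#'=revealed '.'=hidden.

Answer: .######
.######
....###
....###
...#...
.......
.......

Derivation:
Click 1 (1,6) count=0: revealed 18 new [(0,1) (0,2) (0,3) (0,4) (0,5) (0,6) (1,1) (1,2) (1,3) (1,4) (1,5) (1,6) (2,4) (2,5) (2,6) (3,4) (3,5) (3,6)] -> total=18
Click 2 (4,3) count=2: revealed 1 new [(4,3)] -> total=19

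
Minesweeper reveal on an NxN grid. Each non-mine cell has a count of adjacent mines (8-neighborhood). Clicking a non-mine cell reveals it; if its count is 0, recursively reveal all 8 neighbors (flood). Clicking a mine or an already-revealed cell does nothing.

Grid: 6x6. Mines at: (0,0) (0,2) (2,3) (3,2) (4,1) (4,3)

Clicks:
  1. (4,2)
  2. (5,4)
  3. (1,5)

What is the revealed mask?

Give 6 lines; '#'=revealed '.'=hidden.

Click 1 (4,2) count=3: revealed 1 new [(4,2)] -> total=1
Click 2 (5,4) count=1: revealed 1 new [(5,4)] -> total=2
Click 3 (1,5) count=0: revealed 13 new [(0,3) (0,4) (0,5) (1,3) (1,4) (1,5) (2,4) (2,5) (3,4) (3,5) (4,4) (4,5) (5,5)] -> total=15

Answer: ...###
...###
....##
....##
..#.##
....##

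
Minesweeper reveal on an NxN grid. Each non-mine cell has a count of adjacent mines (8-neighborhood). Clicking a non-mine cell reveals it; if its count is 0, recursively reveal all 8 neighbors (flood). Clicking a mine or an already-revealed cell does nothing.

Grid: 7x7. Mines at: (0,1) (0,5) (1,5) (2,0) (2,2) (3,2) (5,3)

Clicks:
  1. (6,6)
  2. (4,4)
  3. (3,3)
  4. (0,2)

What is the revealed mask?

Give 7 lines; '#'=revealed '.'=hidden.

Answer: ..#....
.......
...####
...####
...####
....###
....###

Derivation:
Click 1 (6,6) count=0: revealed 18 new [(2,3) (2,4) (2,5) (2,6) (3,3) (3,4) (3,5) (3,6) (4,3) (4,4) (4,5) (4,6) (5,4) (5,5) (5,6) (6,4) (6,5) (6,6)] -> total=18
Click 2 (4,4) count=1: revealed 0 new [(none)] -> total=18
Click 3 (3,3) count=2: revealed 0 new [(none)] -> total=18
Click 4 (0,2) count=1: revealed 1 new [(0,2)] -> total=19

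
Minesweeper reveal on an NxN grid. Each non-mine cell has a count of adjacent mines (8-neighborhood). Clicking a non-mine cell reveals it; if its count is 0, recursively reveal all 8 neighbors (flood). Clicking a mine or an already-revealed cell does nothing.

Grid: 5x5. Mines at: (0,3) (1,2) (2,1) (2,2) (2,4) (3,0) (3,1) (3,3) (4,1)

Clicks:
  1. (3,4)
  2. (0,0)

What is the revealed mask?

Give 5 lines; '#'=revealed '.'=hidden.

Click 1 (3,4) count=2: revealed 1 new [(3,4)] -> total=1
Click 2 (0,0) count=0: revealed 4 new [(0,0) (0,1) (1,0) (1,1)] -> total=5

Answer: ##...
##...
.....
....#
.....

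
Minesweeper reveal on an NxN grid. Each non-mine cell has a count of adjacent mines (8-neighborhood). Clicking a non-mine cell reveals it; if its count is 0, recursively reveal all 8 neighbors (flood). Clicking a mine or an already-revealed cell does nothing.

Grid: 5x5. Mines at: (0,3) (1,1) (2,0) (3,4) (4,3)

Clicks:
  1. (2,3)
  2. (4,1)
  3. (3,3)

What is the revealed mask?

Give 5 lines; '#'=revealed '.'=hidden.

Click 1 (2,3) count=1: revealed 1 new [(2,3)] -> total=1
Click 2 (4,1) count=0: revealed 6 new [(3,0) (3,1) (3,2) (4,0) (4,1) (4,2)] -> total=7
Click 3 (3,3) count=2: revealed 1 new [(3,3)] -> total=8

Answer: .....
.....
...#.
####.
###..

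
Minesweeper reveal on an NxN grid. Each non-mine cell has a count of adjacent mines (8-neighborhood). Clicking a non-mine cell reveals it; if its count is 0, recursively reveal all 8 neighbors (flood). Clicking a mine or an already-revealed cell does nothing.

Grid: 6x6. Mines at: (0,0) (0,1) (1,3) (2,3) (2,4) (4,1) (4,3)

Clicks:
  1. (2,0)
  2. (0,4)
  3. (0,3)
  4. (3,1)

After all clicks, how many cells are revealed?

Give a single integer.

Click 1 (2,0) count=0: revealed 9 new [(1,0) (1,1) (1,2) (2,0) (2,1) (2,2) (3,0) (3,1) (3,2)] -> total=9
Click 2 (0,4) count=1: revealed 1 new [(0,4)] -> total=10
Click 3 (0,3) count=1: revealed 1 new [(0,3)] -> total=11
Click 4 (3,1) count=1: revealed 0 new [(none)] -> total=11

Answer: 11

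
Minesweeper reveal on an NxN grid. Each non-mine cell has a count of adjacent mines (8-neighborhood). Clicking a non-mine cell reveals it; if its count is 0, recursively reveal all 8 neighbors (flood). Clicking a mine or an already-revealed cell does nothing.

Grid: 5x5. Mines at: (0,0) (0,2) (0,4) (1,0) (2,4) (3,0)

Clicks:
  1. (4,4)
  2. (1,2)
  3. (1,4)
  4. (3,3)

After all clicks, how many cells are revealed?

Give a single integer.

Answer: 15

Derivation:
Click 1 (4,4) count=0: revealed 14 new [(1,1) (1,2) (1,3) (2,1) (2,2) (2,3) (3,1) (3,2) (3,3) (3,4) (4,1) (4,2) (4,3) (4,4)] -> total=14
Click 2 (1,2) count=1: revealed 0 new [(none)] -> total=14
Click 3 (1,4) count=2: revealed 1 new [(1,4)] -> total=15
Click 4 (3,3) count=1: revealed 0 new [(none)] -> total=15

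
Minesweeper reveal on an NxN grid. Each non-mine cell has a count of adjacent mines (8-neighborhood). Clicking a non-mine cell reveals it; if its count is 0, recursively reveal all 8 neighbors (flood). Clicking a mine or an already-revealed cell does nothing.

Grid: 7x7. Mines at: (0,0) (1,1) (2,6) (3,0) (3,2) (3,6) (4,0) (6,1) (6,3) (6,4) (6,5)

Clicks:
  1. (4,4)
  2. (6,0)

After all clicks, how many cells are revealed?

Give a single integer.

Click 1 (4,4) count=0: revealed 23 new [(0,2) (0,3) (0,4) (0,5) (0,6) (1,2) (1,3) (1,4) (1,5) (1,6) (2,2) (2,3) (2,4) (2,5) (3,3) (3,4) (3,5) (4,3) (4,4) (4,5) (5,3) (5,4) (5,5)] -> total=23
Click 2 (6,0) count=1: revealed 1 new [(6,0)] -> total=24

Answer: 24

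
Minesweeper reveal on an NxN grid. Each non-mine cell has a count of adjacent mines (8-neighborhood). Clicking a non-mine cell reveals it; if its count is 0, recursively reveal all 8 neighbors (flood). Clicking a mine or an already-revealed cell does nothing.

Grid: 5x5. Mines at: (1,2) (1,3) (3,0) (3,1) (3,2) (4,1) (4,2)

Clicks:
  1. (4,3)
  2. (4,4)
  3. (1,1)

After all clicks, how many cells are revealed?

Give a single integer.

Answer: 7

Derivation:
Click 1 (4,3) count=2: revealed 1 new [(4,3)] -> total=1
Click 2 (4,4) count=0: revealed 5 new [(2,3) (2,4) (3,3) (3,4) (4,4)] -> total=6
Click 3 (1,1) count=1: revealed 1 new [(1,1)] -> total=7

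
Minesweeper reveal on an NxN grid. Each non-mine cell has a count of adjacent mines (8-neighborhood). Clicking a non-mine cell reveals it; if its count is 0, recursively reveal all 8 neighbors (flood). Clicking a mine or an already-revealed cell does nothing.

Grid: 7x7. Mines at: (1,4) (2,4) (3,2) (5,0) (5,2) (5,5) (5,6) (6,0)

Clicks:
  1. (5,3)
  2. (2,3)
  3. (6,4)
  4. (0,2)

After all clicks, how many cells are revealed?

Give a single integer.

Click 1 (5,3) count=1: revealed 1 new [(5,3)] -> total=1
Click 2 (2,3) count=3: revealed 1 new [(2,3)] -> total=2
Click 3 (6,4) count=1: revealed 1 new [(6,4)] -> total=3
Click 4 (0,2) count=0: revealed 15 new [(0,0) (0,1) (0,2) (0,3) (1,0) (1,1) (1,2) (1,3) (2,0) (2,1) (2,2) (3,0) (3,1) (4,0) (4,1)] -> total=18

Answer: 18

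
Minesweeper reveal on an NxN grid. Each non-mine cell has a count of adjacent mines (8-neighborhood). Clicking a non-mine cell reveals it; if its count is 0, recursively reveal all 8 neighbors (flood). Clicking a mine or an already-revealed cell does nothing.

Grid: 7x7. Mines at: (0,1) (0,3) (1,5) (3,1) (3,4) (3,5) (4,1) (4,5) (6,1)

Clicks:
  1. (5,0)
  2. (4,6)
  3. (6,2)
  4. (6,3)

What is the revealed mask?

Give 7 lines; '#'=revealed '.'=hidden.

Click 1 (5,0) count=2: revealed 1 new [(5,0)] -> total=1
Click 2 (4,6) count=2: revealed 1 new [(4,6)] -> total=2
Click 3 (6,2) count=1: revealed 1 new [(6,2)] -> total=3
Click 4 (6,3) count=0: revealed 12 new [(4,2) (4,3) (4,4) (5,2) (5,3) (5,4) (5,5) (5,6) (6,3) (6,4) (6,5) (6,6)] -> total=15

Answer: .......
.......
.......
.......
..###.#
#.#####
..#####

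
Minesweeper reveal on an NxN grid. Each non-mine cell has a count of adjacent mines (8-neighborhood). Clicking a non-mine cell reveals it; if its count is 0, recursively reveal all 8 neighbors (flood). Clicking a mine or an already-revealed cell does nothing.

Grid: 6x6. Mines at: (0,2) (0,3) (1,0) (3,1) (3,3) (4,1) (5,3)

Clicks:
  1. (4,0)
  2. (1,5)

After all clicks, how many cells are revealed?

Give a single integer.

Click 1 (4,0) count=2: revealed 1 new [(4,0)] -> total=1
Click 2 (1,5) count=0: revealed 12 new [(0,4) (0,5) (1,4) (1,5) (2,4) (2,5) (3,4) (3,5) (4,4) (4,5) (5,4) (5,5)] -> total=13

Answer: 13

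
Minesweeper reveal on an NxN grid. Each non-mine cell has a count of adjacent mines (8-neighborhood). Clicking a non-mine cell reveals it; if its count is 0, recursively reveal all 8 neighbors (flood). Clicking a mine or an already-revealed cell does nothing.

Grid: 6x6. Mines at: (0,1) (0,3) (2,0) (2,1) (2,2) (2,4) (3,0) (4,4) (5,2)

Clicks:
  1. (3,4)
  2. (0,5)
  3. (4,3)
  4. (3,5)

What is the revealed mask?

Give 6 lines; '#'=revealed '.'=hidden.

Click 1 (3,4) count=2: revealed 1 new [(3,4)] -> total=1
Click 2 (0,5) count=0: revealed 4 new [(0,4) (0,5) (1,4) (1,5)] -> total=5
Click 3 (4,3) count=2: revealed 1 new [(4,3)] -> total=6
Click 4 (3,5) count=2: revealed 1 new [(3,5)] -> total=7

Answer: ....##
....##
......
....##
...#..
......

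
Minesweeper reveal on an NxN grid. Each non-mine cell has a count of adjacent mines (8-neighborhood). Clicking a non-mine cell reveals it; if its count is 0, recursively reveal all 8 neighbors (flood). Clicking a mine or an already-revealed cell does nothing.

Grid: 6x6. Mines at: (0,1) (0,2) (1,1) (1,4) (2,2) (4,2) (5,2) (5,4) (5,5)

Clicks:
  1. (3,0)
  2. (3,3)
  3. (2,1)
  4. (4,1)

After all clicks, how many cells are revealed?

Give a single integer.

Click 1 (3,0) count=0: revealed 8 new [(2,0) (2,1) (3,0) (3,1) (4,0) (4,1) (5,0) (5,1)] -> total=8
Click 2 (3,3) count=2: revealed 1 new [(3,3)] -> total=9
Click 3 (2,1) count=2: revealed 0 new [(none)] -> total=9
Click 4 (4,1) count=2: revealed 0 new [(none)] -> total=9

Answer: 9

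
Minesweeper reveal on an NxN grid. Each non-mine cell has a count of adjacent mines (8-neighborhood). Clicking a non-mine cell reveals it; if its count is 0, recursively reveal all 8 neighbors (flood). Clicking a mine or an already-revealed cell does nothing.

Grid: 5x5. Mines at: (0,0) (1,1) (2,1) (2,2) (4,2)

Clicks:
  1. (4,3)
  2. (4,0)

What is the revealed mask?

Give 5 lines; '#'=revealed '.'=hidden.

Click 1 (4,3) count=1: revealed 1 new [(4,3)] -> total=1
Click 2 (4,0) count=0: revealed 4 new [(3,0) (3,1) (4,0) (4,1)] -> total=5

Answer: .....
.....
.....
##...
##.#.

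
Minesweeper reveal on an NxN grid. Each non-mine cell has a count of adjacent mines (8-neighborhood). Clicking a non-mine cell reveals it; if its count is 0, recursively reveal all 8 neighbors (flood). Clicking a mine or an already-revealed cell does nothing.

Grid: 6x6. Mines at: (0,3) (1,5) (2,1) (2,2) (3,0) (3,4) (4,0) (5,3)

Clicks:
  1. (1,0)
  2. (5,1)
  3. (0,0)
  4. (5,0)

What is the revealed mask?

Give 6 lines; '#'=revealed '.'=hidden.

Click 1 (1,0) count=1: revealed 1 new [(1,0)] -> total=1
Click 2 (5,1) count=1: revealed 1 new [(5,1)] -> total=2
Click 3 (0,0) count=0: revealed 5 new [(0,0) (0,1) (0,2) (1,1) (1,2)] -> total=7
Click 4 (5,0) count=1: revealed 1 new [(5,0)] -> total=8

Answer: ###...
###...
......
......
......
##....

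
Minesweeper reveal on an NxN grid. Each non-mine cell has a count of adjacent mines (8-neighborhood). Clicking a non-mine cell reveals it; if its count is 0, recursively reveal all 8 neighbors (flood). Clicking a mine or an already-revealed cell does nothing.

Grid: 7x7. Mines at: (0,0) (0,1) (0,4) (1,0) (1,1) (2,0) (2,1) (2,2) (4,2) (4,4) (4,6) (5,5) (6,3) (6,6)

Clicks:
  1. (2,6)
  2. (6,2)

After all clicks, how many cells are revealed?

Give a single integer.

Click 1 (2,6) count=0: revealed 14 new [(0,5) (0,6) (1,3) (1,4) (1,5) (1,6) (2,3) (2,4) (2,5) (2,6) (3,3) (3,4) (3,5) (3,6)] -> total=14
Click 2 (6,2) count=1: revealed 1 new [(6,2)] -> total=15

Answer: 15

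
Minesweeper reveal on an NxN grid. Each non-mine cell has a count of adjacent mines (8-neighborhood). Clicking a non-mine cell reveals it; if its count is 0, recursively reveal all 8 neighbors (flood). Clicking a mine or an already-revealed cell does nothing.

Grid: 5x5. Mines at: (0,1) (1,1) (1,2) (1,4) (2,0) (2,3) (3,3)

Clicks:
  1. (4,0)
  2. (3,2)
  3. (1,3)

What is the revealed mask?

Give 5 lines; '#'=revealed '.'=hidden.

Answer: .....
...#.
.....
###..
###..

Derivation:
Click 1 (4,0) count=0: revealed 6 new [(3,0) (3,1) (3,2) (4,0) (4,1) (4,2)] -> total=6
Click 2 (3,2) count=2: revealed 0 new [(none)] -> total=6
Click 3 (1,3) count=3: revealed 1 new [(1,3)] -> total=7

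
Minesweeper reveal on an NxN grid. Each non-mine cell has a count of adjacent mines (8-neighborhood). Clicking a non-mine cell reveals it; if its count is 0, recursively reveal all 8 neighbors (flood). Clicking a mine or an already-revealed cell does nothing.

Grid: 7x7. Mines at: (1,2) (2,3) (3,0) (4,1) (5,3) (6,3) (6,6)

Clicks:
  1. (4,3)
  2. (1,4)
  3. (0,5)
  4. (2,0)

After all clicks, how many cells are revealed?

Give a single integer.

Click 1 (4,3) count=1: revealed 1 new [(4,3)] -> total=1
Click 2 (1,4) count=1: revealed 1 new [(1,4)] -> total=2
Click 3 (0,5) count=0: revealed 19 new [(0,3) (0,4) (0,5) (0,6) (1,3) (1,5) (1,6) (2,4) (2,5) (2,6) (3,4) (3,5) (3,6) (4,4) (4,5) (4,6) (5,4) (5,5) (5,6)] -> total=21
Click 4 (2,0) count=1: revealed 1 new [(2,0)] -> total=22

Answer: 22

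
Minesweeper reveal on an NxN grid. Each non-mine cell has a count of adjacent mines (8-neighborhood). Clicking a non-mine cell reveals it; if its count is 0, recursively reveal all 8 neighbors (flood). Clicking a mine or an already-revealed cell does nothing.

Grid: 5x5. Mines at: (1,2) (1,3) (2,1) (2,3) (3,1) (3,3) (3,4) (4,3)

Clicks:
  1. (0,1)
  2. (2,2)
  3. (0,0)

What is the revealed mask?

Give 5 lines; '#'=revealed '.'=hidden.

Click 1 (0,1) count=1: revealed 1 new [(0,1)] -> total=1
Click 2 (2,2) count=6: revealed 1 new [(2,2)] -> total=2
Click 3 (0,0) count=0: revealed 3 new [(0,0) (1,0) (1,1)] -> total=5

Answer: ##...
##...
..#..
.....
.....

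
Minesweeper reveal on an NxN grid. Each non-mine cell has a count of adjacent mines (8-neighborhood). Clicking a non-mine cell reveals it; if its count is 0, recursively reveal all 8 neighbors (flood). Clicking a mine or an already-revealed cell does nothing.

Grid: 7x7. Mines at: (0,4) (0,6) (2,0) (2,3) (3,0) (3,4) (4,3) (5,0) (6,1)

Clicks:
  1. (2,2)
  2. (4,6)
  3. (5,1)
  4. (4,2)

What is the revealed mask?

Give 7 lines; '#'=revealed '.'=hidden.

Answer: .......
.....##
..#..##
.....##
..#.###
.######
..#####

Derivation:
Click 1 (2,2) count=1: revealed 1 new [(2,2)] -> total=1
Click 2 (4,6) count=0: revealed 19 new [(1,5) (1,6) (2,5) (2,6) (3,5) (3,6) (4,4) (4,5) (4,6) (5,2) (5,3) (5,4) (5,5) (5,6) (6,2) (6,3) (6,4) (6,5) (6,6)] -> total=20
Click 3 (5,1) count=2: revealed 1 new [(5,1)] -> total=21
Click 4 (4,2) count=1: revealed 1 new [(4,2)] -> total=22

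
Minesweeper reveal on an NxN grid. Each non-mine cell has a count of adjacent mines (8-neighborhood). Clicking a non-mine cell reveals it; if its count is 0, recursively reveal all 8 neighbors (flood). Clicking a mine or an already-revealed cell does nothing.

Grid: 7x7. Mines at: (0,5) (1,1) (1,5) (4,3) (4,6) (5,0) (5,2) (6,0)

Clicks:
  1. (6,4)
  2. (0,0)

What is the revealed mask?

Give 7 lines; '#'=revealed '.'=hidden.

Answer: #......
.......
.......
.......
.......
...####
...####

Derivation:
Click 1 (6,4) count=0: revealed 8 new [(5,3) (5,4) (5,5) (5,6) (6,3) (6,4) (6,5) (6,6)] -> total=8
Click 2 (0,0) count=1: revealed 1 new [(0,0)] -> total=9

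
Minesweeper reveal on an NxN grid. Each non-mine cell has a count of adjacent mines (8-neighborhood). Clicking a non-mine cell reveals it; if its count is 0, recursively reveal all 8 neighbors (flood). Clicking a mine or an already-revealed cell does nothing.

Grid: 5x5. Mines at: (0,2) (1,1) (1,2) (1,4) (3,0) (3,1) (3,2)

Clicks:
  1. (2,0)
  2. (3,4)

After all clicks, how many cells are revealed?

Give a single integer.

Click 1 (2,0) count=3: revealed 1 new [(2,0)] -> total=1
Click 2 (3,4) count=0: revealed 6 new [(2,3) (2,4) (3,3) (3,4) (4,3) (4,4)] -> total=7

Answer: 7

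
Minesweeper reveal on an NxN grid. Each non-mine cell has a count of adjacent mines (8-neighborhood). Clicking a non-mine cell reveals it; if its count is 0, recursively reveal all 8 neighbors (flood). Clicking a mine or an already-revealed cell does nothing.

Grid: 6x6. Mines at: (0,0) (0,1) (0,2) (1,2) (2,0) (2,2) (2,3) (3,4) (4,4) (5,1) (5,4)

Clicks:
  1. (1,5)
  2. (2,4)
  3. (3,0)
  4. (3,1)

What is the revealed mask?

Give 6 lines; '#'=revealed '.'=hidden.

Click 1 (1,5) count=0: revealed 8 new [(0,3) (0,4) (0,5) (1,3) (1,4) (1,5) (2,4) (2,5)] -> total=8
Click 2 (2,4) count=2: revealed 0 new [(none)] -> total=8
Click 3 (3,0) count=1: revealed 1 new [(3,0)] -> total=9
Click 4 (3,1) count=2: revealed 1 new [(3,1)] -> total=10

Answer: ...###
...###
....##
##....
......
......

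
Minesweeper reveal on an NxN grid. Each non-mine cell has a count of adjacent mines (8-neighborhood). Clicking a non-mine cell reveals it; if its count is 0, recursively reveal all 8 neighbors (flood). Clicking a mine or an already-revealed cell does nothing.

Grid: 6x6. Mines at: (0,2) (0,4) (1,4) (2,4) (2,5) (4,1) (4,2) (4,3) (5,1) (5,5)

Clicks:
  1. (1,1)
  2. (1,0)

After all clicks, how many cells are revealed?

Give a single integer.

Click 1 (1,1) count=1: revealed 1 new [(1,1)] -> total=1
Click 2 (1,0) count=0: revealed 13 new [(0,0) (0,1) (1,0) (1,2) (1,3) (2,0) (2,1) (2,2) (2,3) (3,0) (3,1) (3,2) (3,3)] -> total=14

Answer: 14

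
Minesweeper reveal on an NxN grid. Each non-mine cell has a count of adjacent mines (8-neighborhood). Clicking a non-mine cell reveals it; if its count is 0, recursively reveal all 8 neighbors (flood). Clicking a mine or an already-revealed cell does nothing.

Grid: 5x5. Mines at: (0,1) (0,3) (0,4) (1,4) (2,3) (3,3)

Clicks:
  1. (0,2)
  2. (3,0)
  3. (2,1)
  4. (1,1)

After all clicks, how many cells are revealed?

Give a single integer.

Answer: 13

Derivation:
Click 1 (0,2) count=2: revealed 1 new [(0,2)] -> total=1
Click 2 (3,0) count=0: revealed 12 new [(1,0) (1,1) (1,2) (2,0) (2,1) (2,2) (3,0) (3,1) (3,2) (4,0) (4,1) (4,2)] -> total=13
Click 3 (2,1) count=0: revealed 0 new [(none)] -> total=13
Click 4 (1,1) count=1: revealed 0 new [(none)] -> total=13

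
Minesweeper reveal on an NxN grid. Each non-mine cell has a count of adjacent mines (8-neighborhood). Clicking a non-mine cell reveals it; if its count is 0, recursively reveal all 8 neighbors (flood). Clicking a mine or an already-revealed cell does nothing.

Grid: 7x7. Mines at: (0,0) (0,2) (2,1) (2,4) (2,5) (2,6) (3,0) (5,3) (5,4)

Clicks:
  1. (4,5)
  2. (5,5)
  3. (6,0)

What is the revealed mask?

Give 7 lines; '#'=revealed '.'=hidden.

Answer: .......
.......
.......
.......
###..#.
###..#.
###....

Derivation:
Click 1 (4,5) count=1: revealed 1 new [(4,5)] -> total=1
Click 2 (5,5) count=1: revealed 1 new [(5,5)] -> total=2
Click 3 (6,0) count=0: revealed 9 new [(4,0) (4,1) (4,2) (5,0) (5,1) (5,2) (6,0) (6,1) (6,2)] -> total=11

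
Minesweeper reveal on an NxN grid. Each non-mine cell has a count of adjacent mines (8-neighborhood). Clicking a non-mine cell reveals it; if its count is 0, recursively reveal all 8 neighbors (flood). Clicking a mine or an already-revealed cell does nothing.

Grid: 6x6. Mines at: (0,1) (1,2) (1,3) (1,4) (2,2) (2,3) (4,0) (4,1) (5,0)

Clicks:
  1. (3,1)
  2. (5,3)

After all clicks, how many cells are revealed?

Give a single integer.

Click 1 (3,1) count=3: revealed 1 new [(3,1)] -> total=1
Click 2 (5,3) count=0: revealed 14 new [(2,4) (2,5) (3,2) (3,3) (3,4) (3,5) (4,2) (4,3) (4,4) (4,5) (5,2) (5,3) (5,4) (5,5)] -> total=15

Answer: 15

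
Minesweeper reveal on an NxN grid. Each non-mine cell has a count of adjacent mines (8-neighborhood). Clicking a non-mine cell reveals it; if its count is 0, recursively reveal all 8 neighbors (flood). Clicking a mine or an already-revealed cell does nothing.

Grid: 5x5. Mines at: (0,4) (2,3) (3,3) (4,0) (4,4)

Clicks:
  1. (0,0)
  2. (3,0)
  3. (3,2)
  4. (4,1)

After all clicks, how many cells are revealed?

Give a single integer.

Answer: 15

Derivation:
Click 1 (0,0) count=0: revealed 14 new [(0,0) (0,1) (0,2) (0,3) (1,0) (1,1) (1,2) (1,3) (2,0) (2,1) (2,2) (3,0) (3,1) (3,2)] -> total=14
Click 2 (3,0) count=1: revealed 0 new [(none)] -> total=14
Click 3 (3,2) count=2: revealed 0 new [(none)] -> total=14
Click 4 (4,1) count=1: revealed 1 new [(4,1)] -> total=15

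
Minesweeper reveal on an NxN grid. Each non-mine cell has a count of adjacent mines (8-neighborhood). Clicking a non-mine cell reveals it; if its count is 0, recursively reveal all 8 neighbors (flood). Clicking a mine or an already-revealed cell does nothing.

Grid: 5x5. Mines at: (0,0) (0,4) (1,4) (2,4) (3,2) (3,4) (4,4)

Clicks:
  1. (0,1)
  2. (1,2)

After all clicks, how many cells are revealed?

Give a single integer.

Answer: 9

Derivation:
Click 1 (0,1) count=1: revealed 1 new [(0,1)] -> total=1
Click 2 (1,2) count=0: revealed 8 new [(0,2) (0,3) (1,1) (1,2) (1,3) (2,1) (2,2) (2,3)] -> total=9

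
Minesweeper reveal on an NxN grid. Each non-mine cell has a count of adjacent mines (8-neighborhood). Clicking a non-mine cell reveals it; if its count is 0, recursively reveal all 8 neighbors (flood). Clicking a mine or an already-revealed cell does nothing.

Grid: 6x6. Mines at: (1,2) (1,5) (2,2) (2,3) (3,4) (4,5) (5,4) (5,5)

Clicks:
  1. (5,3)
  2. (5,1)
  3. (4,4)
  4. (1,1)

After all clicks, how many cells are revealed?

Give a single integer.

Click 1 (5,3) count=1: revealed 1 new [(5,3)] -> total=1
Click 2 (5,1) count=0: revealed 17 new [(0,0) (0,1) (1,0) (1,1) (2,0) (2,1) (3,0) (3,1) (3,2) (3,3) (4,0) (4,1) (4,2) (4,3) (5,0) (5,1) (5,2)] -> total=18
Click 3 (4,4) count=4: revealed 1 new [(4,4)] -> total=19
Click 4 (1,1) count=2: revealed 0 new [(none)] -> total=19

Answer: 19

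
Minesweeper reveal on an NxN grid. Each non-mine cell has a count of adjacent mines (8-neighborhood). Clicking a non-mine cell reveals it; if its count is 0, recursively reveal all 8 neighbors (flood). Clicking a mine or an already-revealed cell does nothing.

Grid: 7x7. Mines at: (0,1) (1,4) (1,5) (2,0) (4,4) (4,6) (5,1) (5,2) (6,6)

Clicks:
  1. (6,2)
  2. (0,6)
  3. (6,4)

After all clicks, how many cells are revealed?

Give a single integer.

Answer: 8

Derivation:
Click 1 (6,2) count=2: revealed 1 new [(6,2)] -> total=1
Click 2 (0,6) count=1: revealed 1 new [(0,6)] -> total=2
Click 3 (6,4) count=0: revealed 6 new [(5,3) (5,4) (5,5) (6,3) (6,4) (6,5)] -> total=8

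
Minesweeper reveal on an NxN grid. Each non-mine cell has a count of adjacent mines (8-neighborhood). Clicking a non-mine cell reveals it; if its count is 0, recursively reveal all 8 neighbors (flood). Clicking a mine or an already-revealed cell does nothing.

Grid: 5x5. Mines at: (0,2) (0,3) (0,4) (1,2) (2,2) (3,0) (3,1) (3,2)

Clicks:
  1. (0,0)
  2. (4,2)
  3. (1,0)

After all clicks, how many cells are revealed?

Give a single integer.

Answer: 7

Derivation:
Click 1 (0,0) count=0: revealed 6 new [(0,0) (0,1) (1,0) (1,1) (2,0) (2,1)] -> total=6
Click 2 (4,2) count=2: revealed 1 new [(4,2)] -> total=7
Click 3 (1,0) count=0: revealed 0 new [(none)] -> total=7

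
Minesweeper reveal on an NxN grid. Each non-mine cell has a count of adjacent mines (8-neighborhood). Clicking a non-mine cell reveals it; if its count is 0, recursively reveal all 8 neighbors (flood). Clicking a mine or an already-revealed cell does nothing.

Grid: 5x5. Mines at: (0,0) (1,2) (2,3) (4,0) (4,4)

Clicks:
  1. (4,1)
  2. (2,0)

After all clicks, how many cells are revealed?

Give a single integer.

Click 1 (4,1) count=1: revealed 1 new [(4,1)] -> total=1
Click 2 (2,0) count=0: revealed 6 new [(1,0) (1,1) (2,0) (2,1) (3,0) (3,1)] -> total=7

Answer: 7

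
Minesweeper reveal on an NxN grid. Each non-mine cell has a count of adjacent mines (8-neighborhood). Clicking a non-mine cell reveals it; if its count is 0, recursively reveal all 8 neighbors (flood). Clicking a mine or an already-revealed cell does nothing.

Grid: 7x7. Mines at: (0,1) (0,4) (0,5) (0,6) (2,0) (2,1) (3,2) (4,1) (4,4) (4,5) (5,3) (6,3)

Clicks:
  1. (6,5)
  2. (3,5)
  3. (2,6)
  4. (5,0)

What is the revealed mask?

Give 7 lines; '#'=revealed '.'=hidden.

Answer: .......
...####
...####
...####
.......
#...###
....###

Derivation:
Click 1 (6,5) count=0: revealed 6 new [(5,4) (5,5) (5,6) (6,4) (6,5) (6,6)] -> total=6
Click 2 (3,5) count=2: revealed 1 new [(3,5)] -> total=7
Click 3 (2,6) count=0: revealed 11 new [(1,3) (1,4) (1,5) (1,6) (2,3) (2,4) (2,5) (2,6) (3,3) (3,4) (3,6)] -> total=18
Click 4 (5,0) count=1: revealed 1 new [(5,0)] -> total=19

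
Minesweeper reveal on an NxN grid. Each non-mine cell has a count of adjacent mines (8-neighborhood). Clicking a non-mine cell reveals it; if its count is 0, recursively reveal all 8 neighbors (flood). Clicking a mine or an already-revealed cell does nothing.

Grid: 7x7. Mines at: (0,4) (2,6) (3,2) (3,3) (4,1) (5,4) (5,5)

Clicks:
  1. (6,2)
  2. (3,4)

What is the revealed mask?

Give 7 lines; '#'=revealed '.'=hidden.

Click 1 (6,2) count=0: revealed 8 new [(5,0) (5,1) (5,2) (5,3) (6,0) (6,1) (6,2) (6,3)] -> total=8
Click 2 (3,4) count=1: revealed 1 new [(3,4)] -> total=9

Answer: .......
.......
.......
....#..
.......
####...
####...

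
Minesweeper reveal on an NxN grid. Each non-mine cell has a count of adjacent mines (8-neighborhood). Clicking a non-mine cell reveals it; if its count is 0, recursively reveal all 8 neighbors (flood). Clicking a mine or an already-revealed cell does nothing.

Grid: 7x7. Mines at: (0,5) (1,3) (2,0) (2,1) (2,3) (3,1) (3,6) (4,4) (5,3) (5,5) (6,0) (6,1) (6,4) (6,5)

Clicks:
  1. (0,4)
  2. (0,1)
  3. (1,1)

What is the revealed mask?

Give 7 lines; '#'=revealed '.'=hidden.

Click 1 (0,4) count=2: revealed 1 new [(0,4)] -> total=1
Click 2 (0,1) count=0: revealed 6 new [(0,0) (0,1) (0,2) (1,0) (1,1) (1,2)] -> total=7
Click 3 (1,1) count=2: revealed 0 new [(none)] -> total=7

Answer: ###.#..
###....
.......
.......
.......
.......
.......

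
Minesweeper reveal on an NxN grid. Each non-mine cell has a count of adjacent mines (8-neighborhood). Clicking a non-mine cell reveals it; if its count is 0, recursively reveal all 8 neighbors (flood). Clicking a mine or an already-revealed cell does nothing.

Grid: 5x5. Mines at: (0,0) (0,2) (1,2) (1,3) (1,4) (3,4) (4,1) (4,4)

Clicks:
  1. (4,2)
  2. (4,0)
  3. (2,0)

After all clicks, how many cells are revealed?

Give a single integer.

Click 1 (4,2) count=1: revealed 1 new [(4,2)] -> total=1
Click 2 (4,0) count=1: revealed 1 new [(4,0)] -> total=2
Click 3 (2,0) count=0: revealed 6 new [(1,0) (1,1) (2,0) (2,1) (3,0) (3,1)] -> total=8

Answer: 8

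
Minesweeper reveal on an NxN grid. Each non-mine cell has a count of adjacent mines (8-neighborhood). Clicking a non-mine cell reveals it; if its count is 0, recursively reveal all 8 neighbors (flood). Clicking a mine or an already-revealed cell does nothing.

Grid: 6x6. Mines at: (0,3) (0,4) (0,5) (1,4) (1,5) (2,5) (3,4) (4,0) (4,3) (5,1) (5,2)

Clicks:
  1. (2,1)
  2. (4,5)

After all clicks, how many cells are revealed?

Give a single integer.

Click 1 (2,1) count=0: revealed 15 new [(0,0) (0,1) (0,2) (1,0) (1,1) (1,2) (1,3) (2,0) (2,1) (2,2) (2,3) (3,0) (3,1) (3,2) (3,3)] -> total=15
Click 2 (4,5) count=1: revealed 1 new [(4,5)] -> total=16

Answer: 16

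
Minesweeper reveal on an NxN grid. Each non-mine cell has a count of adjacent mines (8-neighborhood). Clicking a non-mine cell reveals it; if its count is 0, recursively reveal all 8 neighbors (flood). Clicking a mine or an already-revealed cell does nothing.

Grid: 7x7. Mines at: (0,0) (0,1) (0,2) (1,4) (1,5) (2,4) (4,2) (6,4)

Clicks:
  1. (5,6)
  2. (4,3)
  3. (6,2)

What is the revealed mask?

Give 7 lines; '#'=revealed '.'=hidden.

Click 1 (5,6) count=0: revealed 16 new [(2,5) (2,6) (3,3) (3,4) (3,5) (3,6) (4,3) (4,4) (4,5) (4,6) (5,3) (5,4) (5,5) (5,6) (6,5) (6,6)] -> total=16
Click 2 (4,3) count=1: revealed 0 new [(none)] -> total=16
Click 3 (6,2) count=0: revealed 20 new [(1,0) (1,1) (1,2) (1,3) (2,0) (2,1) (2,2) (2,3) (3,0) (3,1) (3,2) (4,0) (4,1) (5,0) (5,1) (5,2) (6,0) (6,1) (6,2) (6,3)] -> total=36

Answer: .......
####...
####.##
#######
##.####
#######
####.##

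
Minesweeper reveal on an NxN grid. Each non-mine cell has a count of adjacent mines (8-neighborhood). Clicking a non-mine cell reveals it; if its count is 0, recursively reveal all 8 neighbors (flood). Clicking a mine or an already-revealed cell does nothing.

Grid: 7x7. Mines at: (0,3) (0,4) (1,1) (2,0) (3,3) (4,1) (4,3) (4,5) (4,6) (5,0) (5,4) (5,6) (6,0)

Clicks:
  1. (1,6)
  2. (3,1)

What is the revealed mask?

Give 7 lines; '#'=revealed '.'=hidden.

Answer: .....##
....###
....###
.#..###
.......
.......
.......

Derivation:
Click 1 (1,6) count=0: revealed 11 new [(0,5) (0,6) (1,4) (1,5) (1,6) (2,4) (2,5) (2,6) (3,4) (3,5) (3,6)] -> total=11
Click 2 (3,1) count=2: revealed 1 new [(3,1)] -> total=12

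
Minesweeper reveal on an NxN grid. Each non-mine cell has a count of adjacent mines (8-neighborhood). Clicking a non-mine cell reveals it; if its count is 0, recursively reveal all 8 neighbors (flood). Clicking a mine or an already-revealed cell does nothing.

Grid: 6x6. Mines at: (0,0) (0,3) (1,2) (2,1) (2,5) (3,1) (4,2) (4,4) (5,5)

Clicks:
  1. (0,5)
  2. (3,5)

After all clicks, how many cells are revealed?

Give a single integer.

Click 1 (0,5) count=0: revealed 4 new [(0,4) (0,5) (1,4) (1,5)] -> total=4
Click 2 (3,5) count=2: revealed 1 new [(3,5)] -> total=5

Answer: 5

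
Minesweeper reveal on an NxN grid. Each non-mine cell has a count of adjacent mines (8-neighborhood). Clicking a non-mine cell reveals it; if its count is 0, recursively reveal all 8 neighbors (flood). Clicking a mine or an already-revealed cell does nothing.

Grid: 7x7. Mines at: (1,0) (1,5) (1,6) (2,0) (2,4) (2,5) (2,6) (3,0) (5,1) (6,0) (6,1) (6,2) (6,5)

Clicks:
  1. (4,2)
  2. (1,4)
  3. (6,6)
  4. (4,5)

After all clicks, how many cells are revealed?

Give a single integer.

Answer: 29

Derivation:
Click 1 (4,2) count=1: revealed 1 new [(4,2)] -> total=1
Click 2 (1,4) count=3: revealed 1 new [(1,4)] -> total=2
Click 3 (6,6) count=1: revealed 1 new [(6,6)] -> total=3
Click 4 (4,5) count=0: revealed 26 new [(0,1) (0,2) (0,3) (0,4) (1,1) (1,2) (1,3) (2,1) (2,2) (2,3) (3,1) (3,2) (3,3) (3,4) (3,5) (3,6) (4,1) (4,3) (4,4) (4,5) (4,6) (5,2) (5,3) (5,4) (5,5) (5,6)] -> total=29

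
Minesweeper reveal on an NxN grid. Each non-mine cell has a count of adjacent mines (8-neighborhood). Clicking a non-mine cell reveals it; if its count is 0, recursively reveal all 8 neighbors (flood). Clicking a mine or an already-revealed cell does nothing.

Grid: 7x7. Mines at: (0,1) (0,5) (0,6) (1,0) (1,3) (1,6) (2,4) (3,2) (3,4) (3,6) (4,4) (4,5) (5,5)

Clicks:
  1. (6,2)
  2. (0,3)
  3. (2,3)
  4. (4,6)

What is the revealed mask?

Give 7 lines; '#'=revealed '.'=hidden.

Click 1 (6,2) count=0: revealed 18 new [(2,0) (2,1) (3,0) (3,1) (4,0) (4,1) (4,2) (4,3) (5,0) (5,1) (5,2) (5,3) (5,4) (6,0) (6,1) (6,2) (6,3) (6,4)] -> total=18
Click 2 (0,3) count=1: revealed 1 new [(0,3)] -> total=19
Click 3 (2,3) count=4: revealed 1 new [(2,3)] -> total=20
Click 4 (4,6) count=3: revealed 1 new [(4,6)] -> total=21

Answer: ...#...
.......
##.#...
##.....
####..#
#####..
#####..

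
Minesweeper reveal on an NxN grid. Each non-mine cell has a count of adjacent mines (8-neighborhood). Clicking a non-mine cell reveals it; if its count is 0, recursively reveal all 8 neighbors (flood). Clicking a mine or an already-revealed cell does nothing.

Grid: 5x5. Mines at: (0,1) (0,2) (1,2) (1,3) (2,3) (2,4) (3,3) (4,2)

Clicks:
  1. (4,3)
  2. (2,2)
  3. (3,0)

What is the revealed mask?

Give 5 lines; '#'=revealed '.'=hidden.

Click 1 (4,3) count=2: revealed 1 new [(4,3)] -> total=1
Click 2 (2,2) count=4: revealed 1 new [(2,2)] -> total=2
Click 3 (3,0) count=0: revealed 8 new [(1,0) (1,1) (2,0) (2,1) (3,0) (3,1) (4,0) (4,1)] -> total=10

Answer: .....
##...
###..
##...
##.#.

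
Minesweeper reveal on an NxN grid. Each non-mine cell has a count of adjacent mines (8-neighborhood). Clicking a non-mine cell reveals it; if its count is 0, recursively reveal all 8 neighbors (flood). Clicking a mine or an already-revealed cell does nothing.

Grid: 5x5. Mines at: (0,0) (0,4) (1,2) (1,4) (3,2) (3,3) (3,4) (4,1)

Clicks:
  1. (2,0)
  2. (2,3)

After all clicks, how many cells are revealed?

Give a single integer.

Click 1 (2,0) count=0: revealed 6 new [(1,0) (1,1) (2,0) (2,1) (3,0) (3,1)] -> total=6
Click 2 (2,3) count=5: revealed 1 new [(2,3)] -> total=7

Answer: 7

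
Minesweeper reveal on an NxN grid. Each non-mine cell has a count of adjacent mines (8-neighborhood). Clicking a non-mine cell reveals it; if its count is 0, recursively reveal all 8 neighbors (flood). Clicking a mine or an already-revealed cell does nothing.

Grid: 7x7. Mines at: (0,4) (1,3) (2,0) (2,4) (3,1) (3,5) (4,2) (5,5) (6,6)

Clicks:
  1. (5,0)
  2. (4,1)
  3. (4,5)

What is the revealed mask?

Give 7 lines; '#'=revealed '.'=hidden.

Click 1 (5,0) count=0: revealed 12 new [(4,0) (4,1) (5,0) (5,1) (5,2) (5,3) (5,4) (6,0) (6,1) (6,2) (6,3) (6,4)] -> total=12
Click 2 (4,1) count=2: revealed 0 new [(none)] -> total=12
Click 3 (4,5) count=2: revealed 1 new [(4,5)] -> total=13

Answer: .......
.......
.......
.......
##...#.
#####..
#####..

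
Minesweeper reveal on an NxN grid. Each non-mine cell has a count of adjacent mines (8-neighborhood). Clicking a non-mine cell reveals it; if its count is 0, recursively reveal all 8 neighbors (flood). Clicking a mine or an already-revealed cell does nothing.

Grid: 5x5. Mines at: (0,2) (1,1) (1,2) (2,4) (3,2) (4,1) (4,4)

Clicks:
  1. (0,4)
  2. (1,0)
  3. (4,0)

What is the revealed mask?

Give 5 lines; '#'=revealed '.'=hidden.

Click 1 (0,4) count=0: revealed 4 new [(0,3) (0,4) (1,3) (1,4)] -> total=4
Click 2 (1,0) count=1: revealed 1 new [(1,0)] -> total=5
Click 3 (4,0) count=1: revealed 1 new [(4,0)] -> total=6

Answer: ...##
#..##
.....
.....
#....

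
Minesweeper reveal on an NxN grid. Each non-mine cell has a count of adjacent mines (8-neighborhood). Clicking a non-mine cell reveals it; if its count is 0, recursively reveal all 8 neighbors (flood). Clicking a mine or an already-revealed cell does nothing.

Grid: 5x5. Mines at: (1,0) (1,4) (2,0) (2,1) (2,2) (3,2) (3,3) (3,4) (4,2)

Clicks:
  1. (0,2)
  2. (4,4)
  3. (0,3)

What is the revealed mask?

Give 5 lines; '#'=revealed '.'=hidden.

Answer: .###.
.###.
.....
.....
....#

Derivation:
Click 1 (0,2) count=0: revealed 6 new [(0,1) (0,2) (0,3) (1,1) (1,2) (1,3)] -> total=6
Click 2 (4,4) count=2: revealed 1 new [(4,4)] -> total=7
Click 3 (0,3) count=1: revealed 0 new [(none)] -> total=7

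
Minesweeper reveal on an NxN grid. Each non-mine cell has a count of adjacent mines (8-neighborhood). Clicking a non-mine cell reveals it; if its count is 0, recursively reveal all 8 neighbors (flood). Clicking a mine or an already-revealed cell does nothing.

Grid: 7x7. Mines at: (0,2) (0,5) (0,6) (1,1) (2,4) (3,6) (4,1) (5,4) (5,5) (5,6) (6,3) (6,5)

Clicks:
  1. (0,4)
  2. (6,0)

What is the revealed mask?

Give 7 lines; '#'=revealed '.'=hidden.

Answer: ....#..
.......
.......
.......
.......
###....
###....

Derivation:
Click 1 (0,4) count=1: revealed 1 new [(0,4)] -> total=1
Click 2 (6,0) count=0: revealed 6 new [(5,0) (5,1) (5,2) (6,0) (6,1) (6,2)] -> total=7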